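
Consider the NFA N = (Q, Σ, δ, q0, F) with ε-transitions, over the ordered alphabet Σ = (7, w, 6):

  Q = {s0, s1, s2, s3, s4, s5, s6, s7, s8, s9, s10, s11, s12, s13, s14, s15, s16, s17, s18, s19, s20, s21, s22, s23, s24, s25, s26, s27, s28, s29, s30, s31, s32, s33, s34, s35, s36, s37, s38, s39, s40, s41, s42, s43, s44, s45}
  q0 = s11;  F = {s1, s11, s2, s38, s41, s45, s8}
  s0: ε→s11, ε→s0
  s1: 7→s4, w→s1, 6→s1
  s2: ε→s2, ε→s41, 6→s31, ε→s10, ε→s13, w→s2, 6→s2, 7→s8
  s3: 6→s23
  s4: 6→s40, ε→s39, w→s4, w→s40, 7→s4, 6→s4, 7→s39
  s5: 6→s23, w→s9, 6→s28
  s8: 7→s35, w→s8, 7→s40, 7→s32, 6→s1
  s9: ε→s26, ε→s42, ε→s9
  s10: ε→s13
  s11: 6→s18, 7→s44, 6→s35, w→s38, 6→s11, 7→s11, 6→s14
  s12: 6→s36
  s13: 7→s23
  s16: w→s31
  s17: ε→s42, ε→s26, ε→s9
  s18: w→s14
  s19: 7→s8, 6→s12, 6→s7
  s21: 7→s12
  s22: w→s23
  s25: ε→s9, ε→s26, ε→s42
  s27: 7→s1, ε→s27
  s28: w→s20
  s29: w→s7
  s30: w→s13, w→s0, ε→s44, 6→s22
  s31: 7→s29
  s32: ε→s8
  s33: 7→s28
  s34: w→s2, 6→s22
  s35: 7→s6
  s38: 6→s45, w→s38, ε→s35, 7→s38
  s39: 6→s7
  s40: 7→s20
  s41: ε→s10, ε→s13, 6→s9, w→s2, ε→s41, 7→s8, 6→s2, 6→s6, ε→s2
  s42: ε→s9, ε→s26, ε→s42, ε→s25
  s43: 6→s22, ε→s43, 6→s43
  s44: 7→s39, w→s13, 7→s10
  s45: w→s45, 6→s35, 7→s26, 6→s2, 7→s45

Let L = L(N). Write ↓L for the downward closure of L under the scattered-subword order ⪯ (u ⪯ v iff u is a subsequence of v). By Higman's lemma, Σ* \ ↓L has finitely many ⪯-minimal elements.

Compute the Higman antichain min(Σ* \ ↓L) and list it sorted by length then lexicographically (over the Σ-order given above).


|Q|=46, |F|=7, |δ|=99 (30 ε).
min D↑ (7 st, q0=0, F={6}): 0:7→0,w→1,6→0 1:7→1,w→1,6→2 2:7→2,w→2,6→3 3:7→4,w→3,6→3 4:7→4,w→4,6→5 5:7→6,w→5,6→5 6:7→6,w→6,6→6.
'w66767': |S_i|=[27, 24, 22, 21, 12, 6, 5] end={s20,s39,s4,s40,s7} ∉↓L; 6/6 deletions ∈↓L.
1 words, ⪯-incomp.

A = [w66767].


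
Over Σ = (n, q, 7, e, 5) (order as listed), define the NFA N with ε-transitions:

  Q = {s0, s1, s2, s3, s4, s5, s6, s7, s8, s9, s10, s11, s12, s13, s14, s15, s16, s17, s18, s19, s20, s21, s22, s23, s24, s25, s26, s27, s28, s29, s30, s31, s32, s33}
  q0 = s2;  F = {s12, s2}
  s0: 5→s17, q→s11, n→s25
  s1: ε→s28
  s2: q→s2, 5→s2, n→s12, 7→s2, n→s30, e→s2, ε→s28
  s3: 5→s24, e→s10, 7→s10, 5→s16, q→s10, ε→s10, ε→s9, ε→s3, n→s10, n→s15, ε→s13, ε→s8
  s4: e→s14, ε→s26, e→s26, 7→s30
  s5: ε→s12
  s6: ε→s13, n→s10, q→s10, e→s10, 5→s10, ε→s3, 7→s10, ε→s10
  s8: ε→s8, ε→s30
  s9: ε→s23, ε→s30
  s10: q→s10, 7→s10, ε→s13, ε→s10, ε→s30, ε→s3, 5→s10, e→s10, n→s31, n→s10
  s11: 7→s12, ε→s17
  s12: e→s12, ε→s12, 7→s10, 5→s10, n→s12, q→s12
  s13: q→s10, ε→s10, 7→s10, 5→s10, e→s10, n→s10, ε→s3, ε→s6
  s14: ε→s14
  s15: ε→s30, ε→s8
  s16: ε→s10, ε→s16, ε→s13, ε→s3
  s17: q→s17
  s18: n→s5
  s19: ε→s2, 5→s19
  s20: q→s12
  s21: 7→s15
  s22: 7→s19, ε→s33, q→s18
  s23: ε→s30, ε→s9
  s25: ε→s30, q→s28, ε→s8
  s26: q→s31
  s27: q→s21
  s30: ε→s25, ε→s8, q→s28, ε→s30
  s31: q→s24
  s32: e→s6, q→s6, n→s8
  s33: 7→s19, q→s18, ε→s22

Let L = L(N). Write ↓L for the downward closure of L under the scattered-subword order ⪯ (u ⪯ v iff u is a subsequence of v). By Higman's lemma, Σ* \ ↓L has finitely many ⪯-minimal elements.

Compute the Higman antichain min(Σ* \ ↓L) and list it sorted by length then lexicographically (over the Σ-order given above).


|Q|=34, |F|=2, |δ|=100 (42 ε).
min D↑ (3 st, q0=0, F={2}): 0:n→1,q→0,7→0,e→0,5→0 1:n→1,q→1,7→2,e→1,5→2 2:n→2,q→2,7→2,e→2,5→2 [Hopcroft].
'n7': run [16, 15, 14] end={s10,s13,s15,s16,s23,s24,s25,s28,s3,s30,s31,s6,…} rej; 2/2 single-dels accept.
'n5': N↓-sim [16, 15, 14] end={s10,s13,s15,s16,s23,s24,s25,s28,s3,s30,s31,s6,…} rej; 2/2 del acc.
2 words, ⪯-incomp.

A = [n7, n5].


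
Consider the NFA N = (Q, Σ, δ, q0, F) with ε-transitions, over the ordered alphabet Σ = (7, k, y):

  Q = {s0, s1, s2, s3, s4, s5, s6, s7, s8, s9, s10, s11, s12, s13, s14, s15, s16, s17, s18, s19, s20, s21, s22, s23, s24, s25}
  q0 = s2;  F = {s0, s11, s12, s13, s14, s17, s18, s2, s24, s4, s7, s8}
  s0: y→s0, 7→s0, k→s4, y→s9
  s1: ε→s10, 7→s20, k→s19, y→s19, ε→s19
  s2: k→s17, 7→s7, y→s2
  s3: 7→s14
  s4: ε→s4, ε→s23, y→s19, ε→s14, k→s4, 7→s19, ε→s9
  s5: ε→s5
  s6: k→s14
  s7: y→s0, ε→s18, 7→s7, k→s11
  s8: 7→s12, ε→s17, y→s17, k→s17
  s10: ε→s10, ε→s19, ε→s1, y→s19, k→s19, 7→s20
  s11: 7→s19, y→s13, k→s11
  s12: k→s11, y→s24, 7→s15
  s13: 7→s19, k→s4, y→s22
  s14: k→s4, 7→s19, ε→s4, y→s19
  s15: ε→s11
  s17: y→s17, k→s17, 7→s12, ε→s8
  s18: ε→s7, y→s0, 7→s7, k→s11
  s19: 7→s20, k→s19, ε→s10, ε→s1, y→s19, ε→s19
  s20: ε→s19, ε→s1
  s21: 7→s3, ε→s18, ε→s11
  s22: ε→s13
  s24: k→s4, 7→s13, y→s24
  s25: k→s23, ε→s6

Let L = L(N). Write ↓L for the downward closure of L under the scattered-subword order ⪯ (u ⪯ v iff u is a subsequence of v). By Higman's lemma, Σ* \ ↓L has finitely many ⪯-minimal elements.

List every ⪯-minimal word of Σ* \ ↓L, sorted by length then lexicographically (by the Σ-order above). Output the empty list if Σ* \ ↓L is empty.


A = [7k7, 7yky, k777].

|Q|=26, |F|=12, |δ|=75 (25 ε).
min D↑ (10 st, q0=0, F={6}): 0:7→1,k→2,y→0 1:7→1,k→3,y→4 2:7→5,k→2,y→2 3:7→6,k→3,y→7 4:7→4,k→8,y→4 5:7→3,k→3,y→9 6:7→6,k→6,y→6 7:7→6,k→8,y→7 8:7→6,k→8,y→6 9:7→7,k→8,y→9.
'7k7': run [20, 17, 11, 4] end={s1,s10,s19,s20} — reject; 3/3 single-dels accept.
'7yky': N↓-sim [20, 17, 12, 8, 4] end={s1,s10,s19,s20} — reject; 4/4 del acc.
'k777': N↓-sim [20, 16, 14, 12, 4] end={s1,s10,s19,s20} ∉↓L; 4/4 del acc.
3 minimals (antichain).


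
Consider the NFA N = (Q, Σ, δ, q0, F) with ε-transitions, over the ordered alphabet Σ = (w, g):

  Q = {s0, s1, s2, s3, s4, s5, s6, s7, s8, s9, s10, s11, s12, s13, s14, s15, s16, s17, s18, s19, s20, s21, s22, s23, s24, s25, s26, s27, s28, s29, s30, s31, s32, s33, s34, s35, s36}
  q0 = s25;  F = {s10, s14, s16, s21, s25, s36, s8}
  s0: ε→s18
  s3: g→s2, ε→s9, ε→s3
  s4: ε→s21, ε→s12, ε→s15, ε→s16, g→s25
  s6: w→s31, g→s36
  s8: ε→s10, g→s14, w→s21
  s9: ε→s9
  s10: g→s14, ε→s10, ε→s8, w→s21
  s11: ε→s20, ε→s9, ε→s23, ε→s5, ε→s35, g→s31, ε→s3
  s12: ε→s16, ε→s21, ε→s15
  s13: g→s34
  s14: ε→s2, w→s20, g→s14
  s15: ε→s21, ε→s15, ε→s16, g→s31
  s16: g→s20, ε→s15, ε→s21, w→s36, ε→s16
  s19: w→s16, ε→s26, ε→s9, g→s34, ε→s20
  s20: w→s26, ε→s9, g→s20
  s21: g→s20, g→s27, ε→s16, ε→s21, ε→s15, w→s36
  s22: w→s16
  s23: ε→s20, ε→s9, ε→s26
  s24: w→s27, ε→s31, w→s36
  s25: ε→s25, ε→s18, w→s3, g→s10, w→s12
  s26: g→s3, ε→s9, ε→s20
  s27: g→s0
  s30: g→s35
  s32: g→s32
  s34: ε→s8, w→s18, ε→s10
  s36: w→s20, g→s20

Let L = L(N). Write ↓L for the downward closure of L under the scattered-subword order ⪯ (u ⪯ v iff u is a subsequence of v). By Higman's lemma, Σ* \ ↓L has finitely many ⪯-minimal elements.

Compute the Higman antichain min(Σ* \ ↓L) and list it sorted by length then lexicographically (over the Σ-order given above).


Antichain: [wg, www, ggw].

|Q|=37, |F|=7, |δ|=79 (44 ε).
min D↑ (6 st, q0=0, F={4}): 0:w→1,g→2 1:w→3,g→4 2:w→1,g→5 3:w→4,g→4 4:w→4,g→4 5:w→4,g→5 [Hopcroft].
'wg': run [18, 14, 9] end={s0,s18,s2,s20,s26,s27,s3,s31,s9} ∉↓L; 2/2 single-dels accept.
'www': run [18, 14, 6, 5] end={s2,s20,s26,s3,s9} ∉↓L; 3/3 single-dels accept.
'ggw': N↓-sim [18, 16, 10, 5] end={s2,s20,s26,s3,s9} ∉↓L; 3/3 deletions ∈↓L.
3 minimals (antichain).


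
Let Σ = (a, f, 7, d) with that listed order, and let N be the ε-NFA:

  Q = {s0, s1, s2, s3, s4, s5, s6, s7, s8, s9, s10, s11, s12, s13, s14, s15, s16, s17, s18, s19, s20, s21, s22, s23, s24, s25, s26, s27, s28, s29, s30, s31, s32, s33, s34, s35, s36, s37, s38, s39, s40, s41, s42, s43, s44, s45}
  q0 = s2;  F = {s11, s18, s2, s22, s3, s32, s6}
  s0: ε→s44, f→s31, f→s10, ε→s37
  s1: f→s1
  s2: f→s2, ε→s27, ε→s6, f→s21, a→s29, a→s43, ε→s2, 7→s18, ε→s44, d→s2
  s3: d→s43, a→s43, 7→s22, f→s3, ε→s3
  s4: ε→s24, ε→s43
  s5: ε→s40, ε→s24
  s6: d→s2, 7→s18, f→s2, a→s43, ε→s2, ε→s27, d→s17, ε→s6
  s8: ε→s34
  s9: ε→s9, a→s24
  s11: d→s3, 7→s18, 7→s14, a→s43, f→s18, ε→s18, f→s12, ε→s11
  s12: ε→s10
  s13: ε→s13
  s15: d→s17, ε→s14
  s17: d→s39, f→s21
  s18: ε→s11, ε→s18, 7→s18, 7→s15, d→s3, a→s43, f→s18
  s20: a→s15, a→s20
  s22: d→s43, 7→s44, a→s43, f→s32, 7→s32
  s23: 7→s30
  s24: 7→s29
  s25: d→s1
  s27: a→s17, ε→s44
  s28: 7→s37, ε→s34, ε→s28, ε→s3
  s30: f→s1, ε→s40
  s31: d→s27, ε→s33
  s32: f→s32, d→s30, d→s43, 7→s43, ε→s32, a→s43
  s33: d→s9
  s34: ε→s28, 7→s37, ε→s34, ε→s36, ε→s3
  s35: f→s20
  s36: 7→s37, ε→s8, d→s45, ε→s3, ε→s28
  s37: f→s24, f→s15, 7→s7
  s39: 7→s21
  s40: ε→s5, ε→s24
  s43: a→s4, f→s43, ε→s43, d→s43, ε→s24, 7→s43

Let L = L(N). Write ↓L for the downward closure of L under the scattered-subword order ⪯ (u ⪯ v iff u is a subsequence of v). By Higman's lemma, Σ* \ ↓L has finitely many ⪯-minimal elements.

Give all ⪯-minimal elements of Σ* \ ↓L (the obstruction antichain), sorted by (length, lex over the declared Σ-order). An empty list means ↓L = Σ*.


A = [a, 7dd, 7d7f7, 7d777].

|Q|=46, |F|=7, |δ|=106 (41 ε).
min D↑ (6 st, q0=0, F={1}): 0:a→1,f→0,7→2,d→0 1:a→1,f→1,7→1,d→1 2:a→1,f→2,7→2,d→3 3:a→1,f→3,7→4,d→1 4:a→1,f→5,7→5,d→1 5:a→1,f→5,7→1,d→1.
'a': N↓-sim [24, 7] end={s17,s21,s24,s29,s39,s4,s43} rej; 1/1 single-dels accept.
'7dd': |S_i|=[24, 21, 15, 10] end={s1,s21,s24,s29,s30,s39,s4,s40,s43,s5} — reject; 3/3 single-dels accept.
'7d7f7': |S_i|=[24, 21, 15, 12, 9, 4] end={s24,s29,s4,s43} ∉↓L; 5/5 del acc.
'7d777': N↓-sim [24, 21, 15, 12, 10, 4] end={s24,s29,s4,s43} — reject; 5/5 del acc.
4 words, ⪯-incomp.


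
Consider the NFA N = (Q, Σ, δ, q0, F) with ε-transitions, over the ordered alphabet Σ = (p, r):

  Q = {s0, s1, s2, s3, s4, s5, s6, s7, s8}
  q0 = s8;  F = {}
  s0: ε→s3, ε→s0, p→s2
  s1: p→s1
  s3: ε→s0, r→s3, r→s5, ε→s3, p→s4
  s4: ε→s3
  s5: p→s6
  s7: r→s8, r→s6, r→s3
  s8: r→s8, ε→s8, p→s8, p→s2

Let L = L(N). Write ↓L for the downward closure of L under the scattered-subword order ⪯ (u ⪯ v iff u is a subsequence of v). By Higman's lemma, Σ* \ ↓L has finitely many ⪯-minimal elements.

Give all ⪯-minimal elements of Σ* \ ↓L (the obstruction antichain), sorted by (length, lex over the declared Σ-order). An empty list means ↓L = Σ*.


|Q|=9, |F|=0, |δ|=18 (6 ε).
min D↑ (1 st, q0=0, F={0}): 0:p→0,r→0 (ε-aug+det+¬).
ε ∈ L(D↑) — L = ∅.

min(Σ*\↓L) = [ε].


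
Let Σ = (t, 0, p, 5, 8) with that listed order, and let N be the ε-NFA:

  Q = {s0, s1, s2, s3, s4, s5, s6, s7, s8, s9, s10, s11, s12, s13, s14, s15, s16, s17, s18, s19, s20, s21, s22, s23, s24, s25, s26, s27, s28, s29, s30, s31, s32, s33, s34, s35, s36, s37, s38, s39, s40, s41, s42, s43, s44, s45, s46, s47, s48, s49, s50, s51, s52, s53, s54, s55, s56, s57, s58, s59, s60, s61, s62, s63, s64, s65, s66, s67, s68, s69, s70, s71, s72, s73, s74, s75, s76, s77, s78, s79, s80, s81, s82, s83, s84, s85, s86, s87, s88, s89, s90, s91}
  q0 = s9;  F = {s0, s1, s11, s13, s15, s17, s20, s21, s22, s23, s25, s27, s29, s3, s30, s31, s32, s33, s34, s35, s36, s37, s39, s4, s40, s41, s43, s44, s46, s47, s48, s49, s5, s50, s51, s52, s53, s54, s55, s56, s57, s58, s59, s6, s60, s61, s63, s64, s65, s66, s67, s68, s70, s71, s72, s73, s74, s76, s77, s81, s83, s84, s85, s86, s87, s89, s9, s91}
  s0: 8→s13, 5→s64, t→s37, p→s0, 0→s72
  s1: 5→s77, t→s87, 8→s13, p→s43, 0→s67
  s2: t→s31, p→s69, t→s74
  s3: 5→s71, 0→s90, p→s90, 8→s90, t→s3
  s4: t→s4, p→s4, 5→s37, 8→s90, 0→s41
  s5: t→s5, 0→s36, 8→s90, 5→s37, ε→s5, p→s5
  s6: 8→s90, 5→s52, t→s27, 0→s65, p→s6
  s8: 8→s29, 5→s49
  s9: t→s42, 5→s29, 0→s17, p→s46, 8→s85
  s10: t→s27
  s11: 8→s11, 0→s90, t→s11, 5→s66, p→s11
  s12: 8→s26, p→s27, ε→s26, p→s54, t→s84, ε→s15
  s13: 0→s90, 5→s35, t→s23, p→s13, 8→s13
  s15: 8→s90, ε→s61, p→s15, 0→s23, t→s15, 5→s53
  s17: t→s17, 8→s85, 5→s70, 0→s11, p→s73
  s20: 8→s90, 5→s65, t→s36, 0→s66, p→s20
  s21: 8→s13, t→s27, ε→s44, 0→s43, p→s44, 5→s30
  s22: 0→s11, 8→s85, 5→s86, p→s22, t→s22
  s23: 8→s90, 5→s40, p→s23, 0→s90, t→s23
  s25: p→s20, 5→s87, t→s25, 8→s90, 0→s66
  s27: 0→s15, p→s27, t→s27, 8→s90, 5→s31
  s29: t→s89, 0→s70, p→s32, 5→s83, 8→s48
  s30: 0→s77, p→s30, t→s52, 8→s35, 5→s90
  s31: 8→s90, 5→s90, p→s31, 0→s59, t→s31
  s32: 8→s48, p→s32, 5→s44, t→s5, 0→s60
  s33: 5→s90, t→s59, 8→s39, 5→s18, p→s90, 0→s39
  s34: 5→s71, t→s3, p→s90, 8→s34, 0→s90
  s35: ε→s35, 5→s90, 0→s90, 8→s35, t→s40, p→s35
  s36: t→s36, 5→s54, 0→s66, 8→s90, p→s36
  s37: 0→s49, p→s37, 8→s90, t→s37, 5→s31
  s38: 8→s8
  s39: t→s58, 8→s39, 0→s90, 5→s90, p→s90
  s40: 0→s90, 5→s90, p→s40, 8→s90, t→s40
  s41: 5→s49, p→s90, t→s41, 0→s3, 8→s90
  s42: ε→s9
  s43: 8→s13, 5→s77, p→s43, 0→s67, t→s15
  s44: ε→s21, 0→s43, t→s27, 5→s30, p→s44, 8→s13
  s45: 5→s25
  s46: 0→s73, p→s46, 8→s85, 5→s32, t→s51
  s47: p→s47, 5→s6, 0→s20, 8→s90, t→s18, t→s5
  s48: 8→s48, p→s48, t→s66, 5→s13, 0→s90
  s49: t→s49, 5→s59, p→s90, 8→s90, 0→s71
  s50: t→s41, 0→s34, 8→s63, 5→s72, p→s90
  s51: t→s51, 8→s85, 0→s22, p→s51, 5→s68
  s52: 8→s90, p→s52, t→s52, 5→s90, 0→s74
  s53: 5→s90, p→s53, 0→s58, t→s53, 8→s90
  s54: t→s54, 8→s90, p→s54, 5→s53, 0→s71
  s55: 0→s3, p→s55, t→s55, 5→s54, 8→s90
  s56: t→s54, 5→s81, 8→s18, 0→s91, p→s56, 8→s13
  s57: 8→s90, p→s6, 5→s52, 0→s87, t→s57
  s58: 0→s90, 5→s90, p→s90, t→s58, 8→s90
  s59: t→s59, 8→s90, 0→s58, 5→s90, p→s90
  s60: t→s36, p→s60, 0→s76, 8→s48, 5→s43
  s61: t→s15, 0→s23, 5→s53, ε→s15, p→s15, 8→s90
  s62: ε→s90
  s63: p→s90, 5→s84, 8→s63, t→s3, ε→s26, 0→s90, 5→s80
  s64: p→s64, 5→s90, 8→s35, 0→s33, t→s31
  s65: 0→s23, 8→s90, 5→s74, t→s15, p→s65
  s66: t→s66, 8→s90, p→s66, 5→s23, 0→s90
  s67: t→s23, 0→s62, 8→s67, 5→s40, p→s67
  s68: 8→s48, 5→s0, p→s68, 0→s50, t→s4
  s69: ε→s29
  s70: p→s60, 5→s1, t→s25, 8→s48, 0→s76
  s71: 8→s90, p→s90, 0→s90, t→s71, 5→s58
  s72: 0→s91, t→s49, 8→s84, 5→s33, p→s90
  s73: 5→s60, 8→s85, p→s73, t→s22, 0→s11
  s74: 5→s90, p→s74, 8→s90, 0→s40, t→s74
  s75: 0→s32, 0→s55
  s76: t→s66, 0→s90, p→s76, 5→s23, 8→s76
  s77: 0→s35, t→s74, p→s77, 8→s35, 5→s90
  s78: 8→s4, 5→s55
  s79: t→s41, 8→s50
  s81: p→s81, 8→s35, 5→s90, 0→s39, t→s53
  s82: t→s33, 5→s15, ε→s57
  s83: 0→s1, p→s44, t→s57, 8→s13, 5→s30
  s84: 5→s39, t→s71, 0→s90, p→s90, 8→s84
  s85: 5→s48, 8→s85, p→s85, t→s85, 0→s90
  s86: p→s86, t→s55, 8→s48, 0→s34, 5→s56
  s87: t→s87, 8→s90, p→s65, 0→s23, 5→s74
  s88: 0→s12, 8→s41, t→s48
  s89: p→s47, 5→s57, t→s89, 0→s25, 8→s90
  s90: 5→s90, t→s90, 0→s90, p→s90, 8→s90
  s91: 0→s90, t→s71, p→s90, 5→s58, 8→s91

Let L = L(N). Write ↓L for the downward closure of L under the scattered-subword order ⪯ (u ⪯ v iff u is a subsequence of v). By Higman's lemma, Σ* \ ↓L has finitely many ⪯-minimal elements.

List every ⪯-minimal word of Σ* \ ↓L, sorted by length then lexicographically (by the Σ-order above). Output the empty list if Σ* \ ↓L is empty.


Antichain: [80, 000, 5t8, 0058, 5555, pt50p].

|Q|=92, |F|=68, |δ|=385 (13 ε).
min D↑ (67 st, q0=0, F={13}): 0:t→0,0→1,p→2,5→3,8→4 1:t→1,0→5,p→6,5→7,8→4 2:t→8,0→6,p→2,5→9,8→4 3:t→10,0→7,p→9,5→11,8→12 4:t→4,0→13,p→4,5→12,8→4 5:t→5,0→13,p→5,5→14,8→5 6:t→15,0→5,p→6,5→16,8→4 7:t→17,0→18,p→16,5→19,8→12 8:t→8,0→15,p→8,5→20,8→4 9:t→21,0→16,p→9,5→22,8→12 10:t→10,0→17,p→23,5→24,8→13 11:t→24,0→19,p→22,5→25,8→26 12:t→14,0→13,p→12,5→26,8→12 13:t→13,0→13,p→13,5→13,8→13 14:t→14,0→13,p→14,5→27,8→13 15:t→15,0→5,p→15,5→28,8→4 16:t→29,0→18,p→16,5→30,8→12 17:t→17,0→14,p→31,5→32,8→13 18:t→14,0→13,p→18,5→27,8→18 19:t→32,0→33,p→30,5→34,8→26 20:t→35,0→36,p→20,5→37,8→12 21:t→21,0→29,p→21,5→38,8→13 22:t→39,0→30,p→22,5→25,8→26 23:t→21,0→31,p→23,5→40,8→13 24:t→24,0→32,p→40,5→41,8→13 25:t→41,0→34,p→25,5→13,8→42 26:t→27,0→13,p→26,5→42,8→26 27:t→27,0→13,p→27,5→43,8→13 28:t→44,0→45,p→28,5→46,8→12 29:t→29,0→14,p→29,5→47,8→13 30:t→48,0→33,p→30,5→34,8→26 31:t→29,0→14,p→31,5→49,8→13 32:t→32,0→27,p→49,5→50,8→13 33:t→27,0→13,p→33,5→43,8→33 34:t→50,0→42,p→34,5→13,8→42 35:t→35,0→51,p→35,5→38,8→13 36:t→51,0→45,p→13,5→52,8→53 37:t→38,0→52,p→37,5→54,8→26 38:t→38,0→55,p→38,5→56,8→13 39:t→39,0→48,p→39,5→56,8→13 40:t→39,0→49,p→40,5→41,8→13 41:t→41,0→50,p→41,5→13,8→13 42:t→43,0→13,p→42,5→13,8→42 43:t→43,0→13,p→43,5→13,8→13 44:t→44,0→57,p→44,5→47,8→13 45:t→57,0→13,p→13,5→58,8→45 46:t→47,0→59,p→46,5→60,8→26 47:t→47,0→58,p→47,5→61,8→13 48:t→48,0→27,p→48,5→61,8→13 49:t→48,0→27,p→49,5→50,8→13 50:t→50,0→43,p→50,5→13,8→13 51:t→51,0→57,p→13,5→55,8→13 52:t→55,0→59,p→13,5→62,8→63 53:t→57,0→13,p→13,5→63,8→53 54:t→56,0→62,p→54,5→13,8→42 55:t→55,0→58,p→13,5→64,8→13 56:t→56,0→64,p→56,5→13,8→13 57:t→57,0→13,p→13,5→58,8→13 58:t→58,0→13,p→13,5→65,8→13 59:t→58,0→13,p→13,5→65,8→59 60:t→61,0→66,p→60,5→13,8→42 61:t→61,0→65,p→61,5→13,8→13 62:t→64,0→66,p→13,5→13,8→66 63:t→58,0→13,p→13,5→66,8→63 64:t→64,0→65,p→13,5→13,8→13 65:t→65,0→13,p→13,5→13,8→13 66:t→65,0→13,p→13,5→13,8→66 [Hopcroft].
'80': |S_i|=[74, 23, 2] end={s62,s90} ∉↓L; 2/2 deletions ∈↓L.
'000': |S_i|=[74, 51, 15, 2] end={s62,s90} ∉↓L; 3/3 single-dels accept.
'5t8': N↓-sim [74, 65, 32, 1] end={s90} — reject; 3/3 deletions ∈↓L.
'0058': run [74, 51, 15, 6, 1] end={s90} ∉↓L; 4/4 single-dels accept.
'5555': N↓-sim [74, 65, 42, 16, 2] end={s18,s90} — reject; 4/4 del acc.
'pt50p': run [74, 63, 47, 36, 18, 1] end={s90} — reject; 5/5 single-dels accept.
6 obstructions.


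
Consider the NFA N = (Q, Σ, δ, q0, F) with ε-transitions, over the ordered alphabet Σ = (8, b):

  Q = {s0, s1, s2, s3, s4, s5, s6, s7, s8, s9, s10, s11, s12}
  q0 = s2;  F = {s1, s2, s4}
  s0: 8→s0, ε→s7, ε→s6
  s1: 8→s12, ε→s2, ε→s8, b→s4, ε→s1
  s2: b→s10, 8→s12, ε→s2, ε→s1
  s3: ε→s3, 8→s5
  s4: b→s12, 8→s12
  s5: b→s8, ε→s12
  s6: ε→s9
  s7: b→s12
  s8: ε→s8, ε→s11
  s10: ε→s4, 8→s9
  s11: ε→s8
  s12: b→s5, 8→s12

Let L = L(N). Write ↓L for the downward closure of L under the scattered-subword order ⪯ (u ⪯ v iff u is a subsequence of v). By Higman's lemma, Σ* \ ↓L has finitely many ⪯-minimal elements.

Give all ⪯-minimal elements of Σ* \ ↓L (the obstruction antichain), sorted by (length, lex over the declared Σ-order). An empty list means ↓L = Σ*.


A = [8, bb].

|Q|=13, |F|=3, |δ|=27 (14 ε).
min D↑ (3 st, q0=0, F={1}): 0:8→1,b→2 1:8→1,b→1 2:8→1,b→1 (ε-aug+det+¬).
'8': run [9, 5] end={s11,s12,s5,s8,s9} ∉↓L; 1/1 single-dels accept.
'bb': |S_i|=[9, 7, 4] end={s11,s12,s5,s8} — reject; 2/2 single-dels accept.
2 words, ⪯-incomp.


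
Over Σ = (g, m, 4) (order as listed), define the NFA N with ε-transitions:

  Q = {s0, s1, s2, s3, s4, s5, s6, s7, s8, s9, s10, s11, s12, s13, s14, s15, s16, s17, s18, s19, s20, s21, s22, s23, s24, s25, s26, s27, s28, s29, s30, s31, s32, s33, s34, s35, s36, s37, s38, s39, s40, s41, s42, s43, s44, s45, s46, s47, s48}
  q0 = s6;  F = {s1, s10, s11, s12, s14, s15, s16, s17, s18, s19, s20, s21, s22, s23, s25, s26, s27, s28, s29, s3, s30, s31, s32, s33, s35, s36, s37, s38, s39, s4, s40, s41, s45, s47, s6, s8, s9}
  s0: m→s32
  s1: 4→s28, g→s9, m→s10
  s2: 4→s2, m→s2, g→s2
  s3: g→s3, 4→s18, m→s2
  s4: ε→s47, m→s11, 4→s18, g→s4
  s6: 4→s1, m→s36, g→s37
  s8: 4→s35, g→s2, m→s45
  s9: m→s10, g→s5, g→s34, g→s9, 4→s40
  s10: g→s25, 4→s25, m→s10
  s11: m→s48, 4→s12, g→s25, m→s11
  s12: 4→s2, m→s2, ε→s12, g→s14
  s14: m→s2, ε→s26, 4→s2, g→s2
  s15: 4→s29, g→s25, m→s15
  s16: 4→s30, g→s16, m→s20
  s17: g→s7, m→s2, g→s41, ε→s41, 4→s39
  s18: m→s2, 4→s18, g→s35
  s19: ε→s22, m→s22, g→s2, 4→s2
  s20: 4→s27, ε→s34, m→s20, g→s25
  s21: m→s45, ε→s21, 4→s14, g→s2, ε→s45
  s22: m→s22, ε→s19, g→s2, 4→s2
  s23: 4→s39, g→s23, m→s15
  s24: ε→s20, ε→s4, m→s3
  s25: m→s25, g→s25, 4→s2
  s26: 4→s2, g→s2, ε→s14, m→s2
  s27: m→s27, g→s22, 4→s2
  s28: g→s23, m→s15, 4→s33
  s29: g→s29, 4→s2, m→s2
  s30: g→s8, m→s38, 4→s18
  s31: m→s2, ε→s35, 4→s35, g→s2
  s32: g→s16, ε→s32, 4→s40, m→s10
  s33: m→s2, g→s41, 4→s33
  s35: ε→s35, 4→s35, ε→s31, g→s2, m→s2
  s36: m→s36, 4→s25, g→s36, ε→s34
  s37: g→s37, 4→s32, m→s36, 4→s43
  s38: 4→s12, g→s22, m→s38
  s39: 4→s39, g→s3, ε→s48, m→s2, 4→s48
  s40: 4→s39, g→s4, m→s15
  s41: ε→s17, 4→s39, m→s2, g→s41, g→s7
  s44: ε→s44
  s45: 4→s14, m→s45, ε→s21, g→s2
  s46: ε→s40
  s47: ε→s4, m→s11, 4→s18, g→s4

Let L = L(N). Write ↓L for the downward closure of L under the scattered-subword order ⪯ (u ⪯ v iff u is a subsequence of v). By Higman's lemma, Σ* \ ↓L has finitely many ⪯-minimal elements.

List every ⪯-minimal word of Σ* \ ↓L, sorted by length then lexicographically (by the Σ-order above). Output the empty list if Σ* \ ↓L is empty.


|Q|=49, |F|=37, |δ|=146 (23 ε).
min D↑ (32 st, q0=0, F={11}): 0:g→1,m→2,4→3 1:g→1,m→2,4→4 2:g→2,m→2,4→5 3:g→6,m→7,4→8 4:g→9,m→7,4→10 5:g→5,m→5,4→11 6:g→6,m→7,4→10 7:g→5,m→7,4→5 8:g→12,m→13,4→14 9:g→9,m→15,4→16 10:g→17,m→13,4→18 11:g→11,m→11,4→11 12:g→12,m→13,4→18 13:g→5,m→13,4→19 14:g→20,m→11,4→14 15:g→5,m→15,4→21 16:g→22,m→23,4→24 17:g→17,m→25,4→24 18:g→26,m→11,4→18 19:g→19,m→11,4→11 20:g→20,m→11,4→18 21:g→27,m→21,4→11 22:g→11,m→28,4→29 23:g→27,m→23,4→30 24:g→29,m→11,4→24 25:g→5,m→25,4→30 26:g→26,m→11,4→24 27:g→11,m→27,4→11 28:g→11,m→28,4→31 29:g→11,m→11,4→29 30:g→31,m→11,4→11 31:g→11,m→11,4→11 (ε-aug+det+¬).
'm44': |S_i|=[43, 19, 9, 1] end={s2} rej; 3/3 del acc.
'4mg4': N↓-sim [43, 40, 18, 7, 1] end={s2} — reject; 4/4 single-dels accept.
'444m': |S_i|=[43, 40, 31, 15, 1] end={s2} — reject; 4/4 deletions ∈↓L.
'g4g4gg': |S_i|=[43, 39, 31, 25, 15, 10, 1] end={s2} — reject; 6/6 deletions ∈↓L.
4 obstructions.

Antichain: [m44, 4mg4, 444m, g4g4gg].


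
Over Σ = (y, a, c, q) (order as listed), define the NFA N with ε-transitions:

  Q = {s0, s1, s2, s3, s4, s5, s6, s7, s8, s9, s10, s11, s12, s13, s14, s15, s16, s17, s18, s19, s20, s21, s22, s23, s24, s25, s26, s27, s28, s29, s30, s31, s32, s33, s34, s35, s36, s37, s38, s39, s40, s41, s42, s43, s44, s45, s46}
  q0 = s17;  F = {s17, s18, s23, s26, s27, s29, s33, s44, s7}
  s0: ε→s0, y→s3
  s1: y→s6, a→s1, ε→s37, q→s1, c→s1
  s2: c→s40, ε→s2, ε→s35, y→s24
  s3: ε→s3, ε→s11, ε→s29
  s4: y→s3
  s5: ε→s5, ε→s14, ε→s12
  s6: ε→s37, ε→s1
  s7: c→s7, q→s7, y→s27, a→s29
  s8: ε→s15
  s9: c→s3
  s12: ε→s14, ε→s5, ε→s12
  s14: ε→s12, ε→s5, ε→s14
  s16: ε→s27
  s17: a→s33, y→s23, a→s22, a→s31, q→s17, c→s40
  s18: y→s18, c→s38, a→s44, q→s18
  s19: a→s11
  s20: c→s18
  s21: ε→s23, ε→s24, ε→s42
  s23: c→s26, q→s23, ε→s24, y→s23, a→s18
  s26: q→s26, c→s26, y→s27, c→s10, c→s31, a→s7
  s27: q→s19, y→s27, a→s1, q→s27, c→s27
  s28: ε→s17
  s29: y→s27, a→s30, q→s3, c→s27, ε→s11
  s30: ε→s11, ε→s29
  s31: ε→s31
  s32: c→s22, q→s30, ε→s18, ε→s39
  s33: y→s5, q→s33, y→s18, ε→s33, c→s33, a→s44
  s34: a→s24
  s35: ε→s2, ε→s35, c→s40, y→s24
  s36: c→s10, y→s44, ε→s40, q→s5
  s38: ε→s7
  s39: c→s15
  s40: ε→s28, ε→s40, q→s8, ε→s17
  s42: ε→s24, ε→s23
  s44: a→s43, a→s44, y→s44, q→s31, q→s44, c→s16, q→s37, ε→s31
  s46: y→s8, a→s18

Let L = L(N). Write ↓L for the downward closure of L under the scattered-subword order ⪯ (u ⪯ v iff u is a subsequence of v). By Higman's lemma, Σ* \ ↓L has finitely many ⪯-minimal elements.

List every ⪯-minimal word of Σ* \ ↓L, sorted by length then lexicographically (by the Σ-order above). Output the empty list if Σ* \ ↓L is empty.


|Q|=47, |F|=9, |δ|=110 (42 ε).
min D↑ (10 st, q0=0, F={9}): 0:y→1,a→2,c→0,q→0 1:y→1,a→3,c→4,q→1 2:y→3,a→5,c→2,q→2 3:y→3,a→5,c→6,q→3 4:y→7,a→6,c→4,q→4 5:y→5,a→5,c→7,q→5 6:y→7,a→8,c→6,q→6 7:y→7,a→9,c→7,q→7 8:y→7,a→8,c→7,q→8 9:y→9,a→9,c→9,q→9 (ε-aug+det+¬).
'ycya': |S_i|=[30, 23, 15, 6, 4] end={s1,s11,s37,s6} ∉↓L; 4/4 deletions ∈↓L.
'aaca': run [30, 21, 13, 7, 4] end={s1,s11,s37,s6} rej; 4/4 deletions ∈↓L.
2 minimals (antichain).

Antichain: [ycya, aaca].


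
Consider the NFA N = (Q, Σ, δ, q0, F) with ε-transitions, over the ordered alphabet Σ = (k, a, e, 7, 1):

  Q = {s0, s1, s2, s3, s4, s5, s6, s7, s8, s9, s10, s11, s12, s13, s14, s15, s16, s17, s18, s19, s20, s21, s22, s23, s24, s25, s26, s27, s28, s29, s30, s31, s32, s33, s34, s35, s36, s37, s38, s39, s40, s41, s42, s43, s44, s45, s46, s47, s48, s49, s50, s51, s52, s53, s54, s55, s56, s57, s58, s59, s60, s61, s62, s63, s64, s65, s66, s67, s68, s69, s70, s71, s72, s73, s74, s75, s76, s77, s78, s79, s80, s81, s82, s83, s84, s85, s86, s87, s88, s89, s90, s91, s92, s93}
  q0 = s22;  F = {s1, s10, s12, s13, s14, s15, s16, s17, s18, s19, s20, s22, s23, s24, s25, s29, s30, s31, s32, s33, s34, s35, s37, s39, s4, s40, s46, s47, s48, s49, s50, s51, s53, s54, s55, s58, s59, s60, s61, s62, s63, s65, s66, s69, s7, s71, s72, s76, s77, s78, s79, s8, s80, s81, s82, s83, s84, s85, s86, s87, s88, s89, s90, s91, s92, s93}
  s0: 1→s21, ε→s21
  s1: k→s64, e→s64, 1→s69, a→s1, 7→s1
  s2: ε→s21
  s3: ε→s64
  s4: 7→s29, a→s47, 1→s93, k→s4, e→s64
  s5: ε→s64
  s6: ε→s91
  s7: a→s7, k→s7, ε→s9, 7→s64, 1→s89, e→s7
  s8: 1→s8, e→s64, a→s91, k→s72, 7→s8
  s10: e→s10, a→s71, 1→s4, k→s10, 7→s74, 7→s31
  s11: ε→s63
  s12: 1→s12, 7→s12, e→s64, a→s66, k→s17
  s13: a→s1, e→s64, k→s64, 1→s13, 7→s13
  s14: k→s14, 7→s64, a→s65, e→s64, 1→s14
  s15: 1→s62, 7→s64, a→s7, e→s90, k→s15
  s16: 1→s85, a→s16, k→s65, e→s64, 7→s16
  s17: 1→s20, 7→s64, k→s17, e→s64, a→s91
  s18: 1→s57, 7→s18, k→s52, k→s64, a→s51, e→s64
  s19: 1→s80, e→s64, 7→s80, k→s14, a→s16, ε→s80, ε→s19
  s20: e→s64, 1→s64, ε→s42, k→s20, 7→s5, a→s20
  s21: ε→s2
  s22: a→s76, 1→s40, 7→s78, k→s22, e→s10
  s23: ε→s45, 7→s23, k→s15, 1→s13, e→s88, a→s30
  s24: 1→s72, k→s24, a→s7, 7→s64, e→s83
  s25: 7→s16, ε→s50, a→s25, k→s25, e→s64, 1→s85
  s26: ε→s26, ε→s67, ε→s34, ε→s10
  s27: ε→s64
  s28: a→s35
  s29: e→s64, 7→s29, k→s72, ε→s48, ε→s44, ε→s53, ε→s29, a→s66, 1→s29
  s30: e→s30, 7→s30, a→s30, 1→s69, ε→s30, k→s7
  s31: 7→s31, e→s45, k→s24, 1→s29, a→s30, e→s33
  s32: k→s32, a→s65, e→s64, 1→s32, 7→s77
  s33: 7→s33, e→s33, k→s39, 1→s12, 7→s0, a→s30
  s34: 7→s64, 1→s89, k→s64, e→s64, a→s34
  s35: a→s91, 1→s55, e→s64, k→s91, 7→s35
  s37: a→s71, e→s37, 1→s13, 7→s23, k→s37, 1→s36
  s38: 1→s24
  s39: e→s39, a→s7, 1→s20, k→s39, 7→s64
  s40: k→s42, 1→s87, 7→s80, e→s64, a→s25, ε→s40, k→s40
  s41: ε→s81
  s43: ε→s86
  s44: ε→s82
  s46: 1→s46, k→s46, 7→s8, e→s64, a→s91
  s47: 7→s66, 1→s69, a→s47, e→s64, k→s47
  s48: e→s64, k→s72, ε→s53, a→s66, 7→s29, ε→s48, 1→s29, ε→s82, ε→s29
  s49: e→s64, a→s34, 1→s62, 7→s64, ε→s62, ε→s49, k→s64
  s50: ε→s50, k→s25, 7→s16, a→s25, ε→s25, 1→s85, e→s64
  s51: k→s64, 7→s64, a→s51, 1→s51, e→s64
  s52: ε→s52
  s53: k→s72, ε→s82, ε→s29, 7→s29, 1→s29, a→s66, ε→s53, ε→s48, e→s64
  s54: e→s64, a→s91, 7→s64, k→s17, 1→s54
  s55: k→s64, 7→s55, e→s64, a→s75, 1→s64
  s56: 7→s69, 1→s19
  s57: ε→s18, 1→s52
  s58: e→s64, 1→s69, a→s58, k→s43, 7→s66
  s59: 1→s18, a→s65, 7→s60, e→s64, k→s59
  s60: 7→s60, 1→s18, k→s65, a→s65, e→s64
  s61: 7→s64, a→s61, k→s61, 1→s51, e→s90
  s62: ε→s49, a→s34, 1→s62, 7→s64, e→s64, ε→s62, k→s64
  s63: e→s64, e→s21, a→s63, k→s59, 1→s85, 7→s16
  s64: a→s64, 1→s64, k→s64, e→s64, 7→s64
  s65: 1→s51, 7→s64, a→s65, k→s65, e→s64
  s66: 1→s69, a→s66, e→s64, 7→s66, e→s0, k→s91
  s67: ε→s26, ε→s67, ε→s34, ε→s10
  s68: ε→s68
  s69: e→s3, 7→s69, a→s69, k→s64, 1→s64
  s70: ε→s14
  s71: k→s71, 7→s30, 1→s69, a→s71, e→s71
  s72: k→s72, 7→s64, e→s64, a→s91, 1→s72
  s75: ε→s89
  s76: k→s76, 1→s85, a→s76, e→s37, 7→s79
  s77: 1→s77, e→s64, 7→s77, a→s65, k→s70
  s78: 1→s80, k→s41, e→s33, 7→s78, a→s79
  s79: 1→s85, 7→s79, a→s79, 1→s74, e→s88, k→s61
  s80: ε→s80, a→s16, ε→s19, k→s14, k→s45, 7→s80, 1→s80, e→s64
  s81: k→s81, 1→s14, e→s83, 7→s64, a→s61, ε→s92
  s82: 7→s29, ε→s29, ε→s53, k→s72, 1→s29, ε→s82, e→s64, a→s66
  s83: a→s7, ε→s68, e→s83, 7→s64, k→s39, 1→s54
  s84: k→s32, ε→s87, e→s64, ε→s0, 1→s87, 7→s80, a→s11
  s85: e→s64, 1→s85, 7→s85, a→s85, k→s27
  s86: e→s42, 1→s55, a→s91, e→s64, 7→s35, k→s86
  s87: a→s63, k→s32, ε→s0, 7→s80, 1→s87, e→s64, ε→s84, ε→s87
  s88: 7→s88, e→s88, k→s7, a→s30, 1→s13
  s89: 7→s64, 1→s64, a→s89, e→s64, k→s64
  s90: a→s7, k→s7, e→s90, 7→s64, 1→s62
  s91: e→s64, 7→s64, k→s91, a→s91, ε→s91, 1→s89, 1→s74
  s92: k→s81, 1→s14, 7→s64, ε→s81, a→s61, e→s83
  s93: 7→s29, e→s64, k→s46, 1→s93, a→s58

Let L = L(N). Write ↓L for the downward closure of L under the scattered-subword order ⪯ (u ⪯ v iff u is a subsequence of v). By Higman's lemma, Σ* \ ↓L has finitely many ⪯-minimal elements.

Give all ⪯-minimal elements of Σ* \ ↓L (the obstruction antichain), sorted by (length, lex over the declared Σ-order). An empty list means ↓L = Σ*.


Antichain: [1e, a1k, 7k7, ea11, 7ek11, 11ka7].

|Q|=94, |F|=66, |δ|=417 (64 ε).
min D↑ (59 st, q0=0, F={15}): 0:k→0,a→1,e→2,7→3,1→4 1:k→1,a→1,e→5,7→6,1→7 2:k→2,a→8,e→2,7→9,1→10 3:k→11,a→6,e→12,7→3,1→13 4:k→4,a→14,e→15,7→13,1→16 5:k→5,a→8,e→5,7→17,1→18 6:k→19,a→6,e→20,7→6,1→7 7:k→15,a→7,e→15,7→7,1→7 8:k→8,a→8,e→8,7→21,1→22 9:k→23,a→21,e→12,7→9,1→24 10:k→10,a→25,e→15,7→24,1→26 11:k→11,a→19,e→27,7→15,1→28 12:k→29,a→21,e→12,7→12,1→30 13:k→28,a→31,e→15,7→13,1→13 14:k→14,a→14,e→15,7→31,1→7 15:k→15,a→15,e→15,7→15,1→15 16:k→32,a→33,e→15,7→13,1→16 17:k→34,a→21,e→20,7→17,1→18 18:k→15,a→35,e→15,7→18,1→18 19:k→19,a→19,e→36,7→15,1→37 20:k→38,a→21,e→20,7→20,1→18 21:k→38,a→21,e→21,7→21,1→22 22:k→15,a→22,e→15,7→22,1→15 23:k→23,a→38,e→27,7→15,1→39 24:k→39,a→40,e→15,7→24,1→24 25:k→25,a→25,e→15,7→40,1→22 26:k→41,a→42,e→15,7→24,1→26 27:k→29,a→38,e→27,7→15,1→43 28:k→28,a→44,e→15,7→15,1→28 29:k→29,a→38,e→29,7→15,1→45 30:k→46,a→40,e→15,7→30,1→30 31:k→44,a→31,e→15,7→31,1→7 32:k→32,a→44,e→15,7→47,1→32 33:k→48,a→33,e→15,7→31,1→7 34:k→34,a→38,e→36,7→15,1→49 35:k→15,a→35,e→15,7→35,1→22 36:k→38,a→38,e→36,7→15,1→49 37:k→15,a→37,e→15,7→15,1→37 38:k→38,a→38,e→38,7→15,1→50 39:k→39,a→51,e→15,7→15,1→39 40:k→51,a→40,e→15,7→40,1→22 41:k→41,a→51,e→15,7→52,1→41 42:k→53,a→42,e→15,7→40,1→22 43:k→46,a→51,e→15,7→15,1→43 44:k→44,a→44,e→15,7→15,1→37 45:k→45,a→45,e→15,7→15,1→15 46:k→46,a→51,e→15,7→15,1→45 47:k→28,a→44,e→15,7→47,1→47 48:k→48,a→44,e→15,7→54,1→55 49:k→15,a→56,e→15,7→15,1→49 50:k→15,a→50,e→15,7→15,1→15 51:k→51,a→51,e→15,7→15,1→50 52:k→39,a→51,e→15,7→52,1→52 53:k→53,a→51,e→15,7→57,1→58 54:k→44,a→44,e→15,7→54,1→55 55:k→15,a→37,e→15,7→55,1→55 56:k→15,a→56,e→15,7→15,1→50 57:k→51,a→51,e→15,7→57,1→58 58:k→15,a→50,e→15,7→58,1→15 (ε-aug+det+¬).
'1e': run [87, 63, 6] end={s0,s2,s21,s3,s42,s64} rej; 2/2 deletions ∈↓L.
'a1k': N↓-sim [87, 53, 21, 3] end={s27,s52,s64} ∉↓L; 3/3 single-dels accept.
'7k7': |S_i|=[87, 65, 32, 2] end={s5,s64} ∉↓L; 3/3 single-dels accept.
'ea11': |S_i|=[87, 56, 26, 9, 1] end={s64} rej; 4/4 deletions ∈↓L.
'7ek11': run [87, 65, 31, 11, 6, 1] end={s64} rej; 5/5 deletions ∈↓L.
'11ka7': N↓-sim [87, 63, 57, 29, 10, 2] end={s5,s64} rej; 5/5 del acc.
6 words, ⪯-incomp.


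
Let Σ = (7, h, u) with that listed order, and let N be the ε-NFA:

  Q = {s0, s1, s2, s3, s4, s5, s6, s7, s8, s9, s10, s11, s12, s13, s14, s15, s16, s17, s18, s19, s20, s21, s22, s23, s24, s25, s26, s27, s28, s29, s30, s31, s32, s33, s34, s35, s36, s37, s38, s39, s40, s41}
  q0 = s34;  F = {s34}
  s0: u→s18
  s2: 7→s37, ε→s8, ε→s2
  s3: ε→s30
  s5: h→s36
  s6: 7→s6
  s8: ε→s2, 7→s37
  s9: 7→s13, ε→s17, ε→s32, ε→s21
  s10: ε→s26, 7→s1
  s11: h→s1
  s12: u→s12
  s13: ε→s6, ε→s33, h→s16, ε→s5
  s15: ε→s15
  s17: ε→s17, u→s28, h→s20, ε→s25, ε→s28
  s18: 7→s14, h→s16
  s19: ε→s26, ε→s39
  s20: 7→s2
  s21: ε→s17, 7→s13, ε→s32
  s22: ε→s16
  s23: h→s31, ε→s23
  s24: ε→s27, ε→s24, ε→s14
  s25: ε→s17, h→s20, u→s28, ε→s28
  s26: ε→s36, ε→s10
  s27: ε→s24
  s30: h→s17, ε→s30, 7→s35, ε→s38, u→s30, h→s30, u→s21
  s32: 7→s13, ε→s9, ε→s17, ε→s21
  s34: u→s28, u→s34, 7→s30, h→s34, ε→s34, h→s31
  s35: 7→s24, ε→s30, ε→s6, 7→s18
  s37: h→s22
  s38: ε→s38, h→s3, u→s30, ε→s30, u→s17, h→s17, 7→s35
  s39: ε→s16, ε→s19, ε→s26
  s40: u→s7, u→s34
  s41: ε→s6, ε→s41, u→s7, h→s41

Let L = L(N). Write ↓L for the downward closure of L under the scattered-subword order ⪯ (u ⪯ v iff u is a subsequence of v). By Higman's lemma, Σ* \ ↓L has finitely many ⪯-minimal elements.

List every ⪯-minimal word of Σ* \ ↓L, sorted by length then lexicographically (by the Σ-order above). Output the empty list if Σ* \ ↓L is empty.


A = [7].

|Q|=42, |F|=1, |δ|=86 (44 ε).
min D↑ (2 st, q0=0, F={1}): 0:7→1,h→0,u→0 1:7→1,h→1,u→1.
'7': run [27, 25] end={s13,s14,s16,s17,s18,s2,s20,s21,s22,s24,s25,s27,…} rej; 1/1 single-dels accept.
1 words, ⪯-incomp.


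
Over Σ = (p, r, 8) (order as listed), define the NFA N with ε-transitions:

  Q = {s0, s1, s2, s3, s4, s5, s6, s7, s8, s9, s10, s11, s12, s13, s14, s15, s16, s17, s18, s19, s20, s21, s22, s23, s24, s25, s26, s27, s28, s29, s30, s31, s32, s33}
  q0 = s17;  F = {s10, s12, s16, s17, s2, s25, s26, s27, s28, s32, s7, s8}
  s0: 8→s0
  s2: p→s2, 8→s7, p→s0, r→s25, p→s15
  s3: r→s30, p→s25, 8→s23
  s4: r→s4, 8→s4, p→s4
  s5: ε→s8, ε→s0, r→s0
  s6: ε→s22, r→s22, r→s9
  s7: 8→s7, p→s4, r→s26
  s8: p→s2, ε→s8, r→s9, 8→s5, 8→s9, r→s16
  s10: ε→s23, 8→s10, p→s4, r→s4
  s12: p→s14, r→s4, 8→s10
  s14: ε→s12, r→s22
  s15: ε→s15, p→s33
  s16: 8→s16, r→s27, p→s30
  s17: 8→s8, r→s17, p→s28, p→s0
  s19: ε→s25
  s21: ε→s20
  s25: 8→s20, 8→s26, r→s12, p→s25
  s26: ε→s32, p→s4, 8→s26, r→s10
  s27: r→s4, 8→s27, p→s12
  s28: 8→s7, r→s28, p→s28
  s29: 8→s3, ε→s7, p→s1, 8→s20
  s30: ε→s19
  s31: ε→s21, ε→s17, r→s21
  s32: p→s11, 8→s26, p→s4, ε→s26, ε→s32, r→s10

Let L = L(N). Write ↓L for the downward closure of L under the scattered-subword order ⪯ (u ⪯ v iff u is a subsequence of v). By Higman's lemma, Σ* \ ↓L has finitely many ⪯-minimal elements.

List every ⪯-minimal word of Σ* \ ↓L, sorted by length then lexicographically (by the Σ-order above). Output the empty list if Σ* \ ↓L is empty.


|Q|=34, |F|=12, |δ|=75 (16 ε).
min D↑ (12 st, q0=0, F={6}): 0:p→1,r→0,8→2 1:p→1,r→1,8→3 2:p→4,r→5,8→2 3:p→6,r→7,8→3 4:p→4,r→8,8→3 5:p→8,r→9,8→5 6:p→6,r→6,8→6 7:p→6,r→10,8→7 8:p→8,r→11,8→7 9:p→11,r→6,8→9 10:p→6,r→6,8→10 11:p→11,r→6,8→10.
'p8p': run [25, 19, 9, 2] end={s11,s4} rej; 3/3 del acc.
'8rrr': run [25, 23, 17, 7, 2] end={s22,s4} rej; 4/4 deletions ∈↓L.
2 minimals (antichain).

Antichain: [p8p, 8rrr].


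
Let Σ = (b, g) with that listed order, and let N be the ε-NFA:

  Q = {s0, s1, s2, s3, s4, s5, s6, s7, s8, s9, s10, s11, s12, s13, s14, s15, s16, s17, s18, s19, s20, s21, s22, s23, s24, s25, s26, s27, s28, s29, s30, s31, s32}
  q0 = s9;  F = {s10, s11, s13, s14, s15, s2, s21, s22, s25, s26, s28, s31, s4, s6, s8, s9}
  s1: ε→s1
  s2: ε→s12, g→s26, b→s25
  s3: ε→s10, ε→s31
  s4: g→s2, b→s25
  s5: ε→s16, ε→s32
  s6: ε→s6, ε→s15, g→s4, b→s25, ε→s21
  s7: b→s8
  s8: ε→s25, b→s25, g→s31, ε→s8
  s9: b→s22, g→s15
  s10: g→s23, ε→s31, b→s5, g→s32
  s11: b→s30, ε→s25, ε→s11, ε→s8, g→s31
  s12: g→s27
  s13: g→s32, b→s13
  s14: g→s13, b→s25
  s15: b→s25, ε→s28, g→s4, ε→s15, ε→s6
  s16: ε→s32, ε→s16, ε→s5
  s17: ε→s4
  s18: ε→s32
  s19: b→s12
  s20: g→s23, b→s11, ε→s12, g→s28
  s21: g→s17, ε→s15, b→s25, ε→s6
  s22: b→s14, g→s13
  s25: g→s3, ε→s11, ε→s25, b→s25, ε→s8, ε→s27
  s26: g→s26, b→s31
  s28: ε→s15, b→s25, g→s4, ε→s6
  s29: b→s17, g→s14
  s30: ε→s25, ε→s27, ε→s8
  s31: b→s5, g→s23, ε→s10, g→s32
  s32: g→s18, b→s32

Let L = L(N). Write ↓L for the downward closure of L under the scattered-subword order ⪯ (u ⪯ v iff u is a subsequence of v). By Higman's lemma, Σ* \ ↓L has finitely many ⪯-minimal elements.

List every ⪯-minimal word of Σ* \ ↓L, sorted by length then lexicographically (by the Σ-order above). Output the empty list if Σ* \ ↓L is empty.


|Q|=33, |F|=16, |δ|=80 (36 ε).
min D↑ (11 st, q0=0, F={7}): 0:b→1,g→2 1:b→3,g→4 2:b→5,g→6 3:b→5,g→4 4:b→4,g→7 5:b→5,g→8 6:b→5,g→9 7:b→7,g→7 8:b→7,g→7 9:b→5,g→10 10:b→8,g→10.
'bgg': run [26, 16, 9, 3] end={s18,s23,s32} rej; 3/3 deletions ∈↓L.
'gbgb': N↓-sim [26, 23, 14, 8, 4] end={s16,s18,s32,s5} rej; 4/4 deletions ∈↓L.
'bbbgb': |S_i|=[26, 16, 15, 14, 8, 4] end={s16,s18,s32,s5} — reject; 5/5 del acc.
'ggggbb': run [26, 23, 18, 16, 10, 7, 4] end={s16,s18,s32,s5} ∉↓L; 6/6 del acc.
'ggggbg': N↓-sim [26, 23, 18, 16, 10, 7, 3] end={s18,s23,s32} ∉↓L; 6/6 deletions ∈↓L.
5 words, ⪯-incomp.

min(Σ*\↓L) = [bgg, gbgb, bbbgb, ggggbb, ggggbg].
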